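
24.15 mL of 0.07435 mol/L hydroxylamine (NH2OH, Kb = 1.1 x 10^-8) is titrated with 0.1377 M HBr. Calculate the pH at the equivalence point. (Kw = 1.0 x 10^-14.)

n(NH2OH) = 0.07435 x 0.02415 = 0.001796 mol; V(HBr) at equivalence = 0.001796/0.1377 = 0.01304 L.
At equivalence the base is fully converted to NH3OH+; total volume = 0.03719 L, so [NH3OH+] = 0.001796/0.03719 = 0.04828 M.
Ka(NH3OH+) = Kw/Kb = 1.0e-14 / 1.1 x 10^-8 = 9.09e-7.
[H^+] = sqrt(Ka x [NH3OH+]) = sqrt(9.09e-7 x 0.04828) = 0.000210 M.
pH = -log(0.000210) = 3.68.

3.68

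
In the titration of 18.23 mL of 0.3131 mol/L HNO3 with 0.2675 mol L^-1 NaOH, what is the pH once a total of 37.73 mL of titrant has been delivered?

12.89

n(acid) = 0.3131 x 0.01823 = 0.005708 mol; n(NaOH) added = 0.2675 x 0.03773 = 0.01009 mol.
Base is in excess by 0.01009 - 0.005708 = 0.004385 mol in a total volume of 0.05596 L.
[OH^-] = 0.004385/0.05596 = 0.07836 M, so pOH = 1.11 and pH = 14.00 - 1.11 = 12.89.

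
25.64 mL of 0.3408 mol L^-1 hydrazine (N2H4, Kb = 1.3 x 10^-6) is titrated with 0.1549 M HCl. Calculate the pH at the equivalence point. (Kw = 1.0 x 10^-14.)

4.54

n(N2H4) = 0.3408 x 0.02564 = 0.008738 mol; V(HCl) at equivalence = 0.008738/0.1549 = 0.05641 L.
At equivalence the base is fully converted to N2H5+; total volume = 0.08205 L, so [N2H5+] = 0.008738/0.08205 = 0.1065 M.
Ka(N2H5+) = Kw/Kb = 1.0e-14 / 1.3 x 10^-6 = 7.69e-9.
[H^+] = sqrt(Ka x [N2H5+]) = sqrt(7.69e-9 x 0.1065) = 2.86e-5 M.
pH = -log(2.86e-5) = 4.54.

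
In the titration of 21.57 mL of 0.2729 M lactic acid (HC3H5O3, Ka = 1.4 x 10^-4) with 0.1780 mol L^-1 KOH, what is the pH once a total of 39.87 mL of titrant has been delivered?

12.29

n(acid) = 0.2729 x 0.02157 = 0.005886 mol; n(KOH) added = 0.1780 x 0.03987 = 0.007097 mol.
Base is in excess by 0.007097 - 0.005886 = 0.001210 mol in a total volume of 0.06144 L.
[OH^-] = 0.001210/0.06144 = 0.01970 M, so pOH = 1.71 and pH = 14.00 - 1.71 = 12.29.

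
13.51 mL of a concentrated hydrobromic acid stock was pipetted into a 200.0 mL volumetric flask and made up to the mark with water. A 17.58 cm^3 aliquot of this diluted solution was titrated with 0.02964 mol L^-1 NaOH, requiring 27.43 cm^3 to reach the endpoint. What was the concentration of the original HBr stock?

n(NaOH) = 0.02964 x 0.02743 = 0.0008130 mol.
n(HBr) in the aliquot = 0.0008130 mol.
[diluted HBr] = 0.0008130 / 0.01758 = 0.04625 M.
Dilution factor = 200.0/13.51 = 14.80, so [stock] = 0.04625 x 14.80 = 0.685 M.

0.685 M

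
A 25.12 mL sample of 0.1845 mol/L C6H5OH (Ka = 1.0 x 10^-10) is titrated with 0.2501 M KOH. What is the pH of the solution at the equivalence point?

11.51

n(C6H5OH) = 0.1845 x 0.02512 = 0.004635 mol; V(KOH) at equivalence = 0.004635/0.2501 = 0.01853 L.
At equivalence all the acid is converted to C6H5O-; total volume = 0.02512 + 0.01853 = 0.04365 L, so [C6H5O-] = 0.004635/0.04365 = 0.1062 M.
Kb = Kw/Ka = 1.0e-14 / 1.0 x 10^-10 = 0.000100.
[OH^-] = sqrt(Kb x [C6H5O-]) = sqrt(0.000100 x 0.1062) = 0.00326 M.
pOH = 2.49, so pH = 14.00 - 2.49 = 11.51.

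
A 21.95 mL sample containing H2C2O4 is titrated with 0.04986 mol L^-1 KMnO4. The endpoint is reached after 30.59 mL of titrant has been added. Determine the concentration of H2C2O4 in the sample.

0.174 M

n(KMnO4) = 0.04986 x 0.03059 = 0.001525 mol.
From the balanced equation, 2 mol KMnO4 reacts with 5 mol H2C2O4, so n(H2C2O4) = 0.001525 x 5/2 = 0.003813 mol.
[H2C2O4] = 0.003813 / 0.02195 L = 0.174 M.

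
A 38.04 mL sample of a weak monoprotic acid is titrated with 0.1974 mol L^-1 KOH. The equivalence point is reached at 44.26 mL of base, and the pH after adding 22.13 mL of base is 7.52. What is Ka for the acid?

22.13 mL is half of the equivalence volume, so this is the half-equivalence point where [HA] = [A^-].
At half-equivalence pH = pKa, so pKa = 7.52.
Ka = 10^(-7.52) = 3.0 x 10^-8.

3.0 x 10^-8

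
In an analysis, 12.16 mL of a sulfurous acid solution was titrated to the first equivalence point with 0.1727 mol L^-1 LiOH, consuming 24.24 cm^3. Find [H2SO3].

n(LiOH) = 0.1727 x 0.02424 = 0.004186 mol.
At the first equivalence point, 1 mol OH^- react per mol H2SO3, so n(H2SO3) = 0.004186 / 1 = 0.004186 mol.
[H2SO3] = 0.004186 / 0.01216 L = 0.344 M.

0.344 M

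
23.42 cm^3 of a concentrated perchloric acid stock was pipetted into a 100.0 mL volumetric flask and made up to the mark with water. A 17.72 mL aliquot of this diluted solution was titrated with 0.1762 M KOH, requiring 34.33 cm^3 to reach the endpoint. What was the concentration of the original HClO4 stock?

1.46 M

n(KOH) = 0.1762 x 0.03433 = 0.006049 mol.
n(HClO4) in the aliquot = 0.006049 mol.
[diluted HClO4] = 0.006049 / 0.01772 = 0.3414 M.
Dilution factor = 100.0/23.42 = 4.270, so [stock] = 0.3414 x 4.270 = 1.46 M.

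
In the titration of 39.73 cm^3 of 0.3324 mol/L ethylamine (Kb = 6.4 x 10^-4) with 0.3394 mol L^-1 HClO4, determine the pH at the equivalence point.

n(C2H5NH2) = 0.3324 x 0.03973 = 0.01321 mol; V(HClO4) at equivalence = 0.01321/0.3394 = 0.03891 L.
At equivalence the base is fully converted to C2H5NH3+; total volume = 0.07864 L, so [C2H5NH3+] = 0.01321/0.07864 = 0.1679 M.
Ka(C2H5NH3+) = Kw/Kb = 1.0e-14 / 6.4 x 10^-4 = 1.56e-11.
[H^+] = sqrt(Ka x [C2H5NH3+]) = sqrt(1.56e-11 x 0.1679) = 1.62e-6 M.
pH = -log(1.62e-6) = 5.79.

5.79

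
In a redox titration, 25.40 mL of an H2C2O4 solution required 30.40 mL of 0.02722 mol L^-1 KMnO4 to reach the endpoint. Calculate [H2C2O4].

n(KMnO4) = 0.02722 x 0.03040 = 0.0008275 mol.
From the balanced equation, 2 mol KMnO4 reacts with 5 mol H2C2O4, so n(H2C2O4) = 0.0008275 x 5/2 = 0.002069 mol.
[H2C2O4] = 0.002069 / 0.02540 L = 0.0814 M.

0.0814 M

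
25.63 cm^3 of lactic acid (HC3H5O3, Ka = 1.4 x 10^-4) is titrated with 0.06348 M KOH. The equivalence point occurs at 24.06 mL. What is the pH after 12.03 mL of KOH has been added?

3.85

12.03 mL is exactly half the equivalence volume (24.06/2), i.e. the half-equivalence point.
There, n(HA) = n(A^-), so pH = pKa = -log(1.4 x 10^-4) = 3.85.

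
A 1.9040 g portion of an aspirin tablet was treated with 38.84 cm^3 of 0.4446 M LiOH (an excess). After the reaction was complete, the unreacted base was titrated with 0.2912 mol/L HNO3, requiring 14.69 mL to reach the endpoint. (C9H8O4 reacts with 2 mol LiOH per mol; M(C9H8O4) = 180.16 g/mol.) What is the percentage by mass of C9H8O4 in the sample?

61.5%

Total n(LiOH) added = 0.4446 x 0.03884 = 0.01727 mol.
n(HNO3) used = 0.2912 x 0.01469 = 0.004278 mol, which equals the excess n(LiOH).
So n(LiOH) consumed by the sample = 0.01727 - 0.004278 = 0.01299 mol.
n(C9H8O4) = 0.01299 / 2 = 0.006495 mol.
mass C9H8O4 = 0.006495 x 180.16 = 1.170 g, so %C9H8O4 = 1.170/1.9040 x 100 = 61.5%.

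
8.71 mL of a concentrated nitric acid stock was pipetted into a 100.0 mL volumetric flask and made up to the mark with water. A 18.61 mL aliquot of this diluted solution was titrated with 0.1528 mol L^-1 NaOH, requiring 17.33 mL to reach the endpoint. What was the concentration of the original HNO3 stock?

1.63 M

n(NaOH) = 0.1528 x 0.01733 = 0.002648 mol.
n(HNO3) in the aliquot = 0.002648 mol.
[diluted HNO3] = 0.002648 / 0.01861 = 0.1423 M.
Dilution factor = 100.0/8.710 = 11.48, so [stock] = 0.1423 x 11.48 = 1.63 M.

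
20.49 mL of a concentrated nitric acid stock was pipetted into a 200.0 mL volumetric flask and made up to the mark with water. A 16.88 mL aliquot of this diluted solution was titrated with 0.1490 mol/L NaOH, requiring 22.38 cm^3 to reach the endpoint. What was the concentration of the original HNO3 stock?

n(NaOH) = 0.1490 x 0.02238 = 0.003335 mol.
n(HNO3) in the aliquot = 0.003335 mol.
[diluted HNO3] = 0.003335 / 0.01688 = 0.1975 M.
Dilution factor = 200.0/20.49 = 9.761, so [stock] = 0.1975 x 9.761 = 1.93 M.

1.93 M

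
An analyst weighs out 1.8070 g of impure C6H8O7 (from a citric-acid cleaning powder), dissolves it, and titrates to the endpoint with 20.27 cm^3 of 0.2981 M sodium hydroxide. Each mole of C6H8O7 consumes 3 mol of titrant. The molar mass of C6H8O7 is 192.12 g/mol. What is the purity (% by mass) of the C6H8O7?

21.4%

n(NaOH) = 0.2981 x 0.02027 = 0.006042 mol.
n(C6H8O7) = 0.006042 / 3 = 0.002014 mol.
mass of C6H8O7 = 0.002014 x 192.12 = 0.3870 g.
% purity = 0.3870 / 1.8070 x 100 = 21.4%.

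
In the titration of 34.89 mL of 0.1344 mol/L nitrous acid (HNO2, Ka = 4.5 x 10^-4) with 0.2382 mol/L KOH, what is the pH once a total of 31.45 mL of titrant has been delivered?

n(acid) = 0.1344 x 0.03489 = 0.004689 mol; n(KOH) added = 0.2382 x 0.03145 = 0.007491 mol.
Base is in excess by 0.007491 - 0.004689 = 0.002802 mol in a total volume of 0.06634 L.
[OH^-] = 0.002802/0.06634 = 0.04224 M, so pOH = 1.37 and pH = 14.00 - 1.37 = 12.63.

12.63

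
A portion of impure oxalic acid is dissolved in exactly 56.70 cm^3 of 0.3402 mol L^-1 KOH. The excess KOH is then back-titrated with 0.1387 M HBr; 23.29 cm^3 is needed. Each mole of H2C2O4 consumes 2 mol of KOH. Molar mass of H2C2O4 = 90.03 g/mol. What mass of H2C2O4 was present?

0.723 g

Total n(KOH) added = 0.3402 x 0.05670 = 0.01929 mol.
n(HBr) used = 0.1387 x 0.02329 = 0.003230 mol, which equals the excess n(KOH).
So n(KOH) consumed by the sample = 0.01929 - 0.003230 = 0.01606 mol.
n(H2C2O4) = 0.01606 / 2 = 0.008030 mol.
mass = 0.008030 mol x 90.03 g/mol = 0.723 g.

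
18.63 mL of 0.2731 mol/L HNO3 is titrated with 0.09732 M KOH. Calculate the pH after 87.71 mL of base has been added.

12.51

n(acid) = 0.2731 x 0.01863 = 0.005088 mol; n(KOH) added = 0.09732 x 0.08771 = 0.008536 mol.
Base is in excess by 0.008536 - 0.005088 = 0.003448 mol in a total volume of 0.1063 L.
[OH^-] = 0.003448/0.1063 = 0.03243 M, so pOH = 1.49 and pH = 14.00 - 1.49 = 12.51.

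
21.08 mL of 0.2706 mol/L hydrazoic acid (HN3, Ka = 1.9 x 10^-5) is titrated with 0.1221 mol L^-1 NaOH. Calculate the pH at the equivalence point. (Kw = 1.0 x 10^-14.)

8.82

n(HN3) = 0.2706 x 0.02108 = 0.005704 mol; V(NaOH) at equivalence = 0.005704/0.1221 = 0.04672 L.
At equivalence all the acid is converted to N3-; total volume = 0.02108 + 0.04672 = 0.06780 L, so [N3-] = 0.005704/0.06780 = 0.08414 M.
Kb = Kw/Ka = 1.0e-14 / 1.9 x 10^-5 = 5.26e-10.
[OH^-] = sqrt(Kb x [N3-]) = sqrt(5.26e-10 x 0.08414) = 6.65e-6 M.
pOH = 5.18, so pH = 14.00 - 5.18 = 8.82.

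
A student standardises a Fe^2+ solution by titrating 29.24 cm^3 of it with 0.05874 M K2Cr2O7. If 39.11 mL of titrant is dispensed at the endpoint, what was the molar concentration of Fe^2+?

n(K2Cr2O7) = 0.05874 x 0.03911 = 0.002297 mol.
From the balanced equation, 1 mol K2Cr2O7 reacts with 6 mol Fe^2+, so n(Fe^2+) = 0.002297 x 6/1 = 0.01378 mol.
[Fe^2+] = 0.01378 / 0.02924 L = 0.471 M.

0.471 M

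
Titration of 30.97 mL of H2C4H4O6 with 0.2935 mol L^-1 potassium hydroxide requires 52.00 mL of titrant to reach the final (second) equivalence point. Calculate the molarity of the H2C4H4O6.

0.246 M

n(KOH) = 0.2935 x 0.05200 = 0.01526 mol.
At the final (second) equivalence point, 2 mol OH^- react per mol H2C4H4O6, so n(H2C4H4O6) = 0.01526 / 2 = 0.007631 mol.
[H2C4H4O6] = 0.007631 / 0.03097 L = 0.246 M.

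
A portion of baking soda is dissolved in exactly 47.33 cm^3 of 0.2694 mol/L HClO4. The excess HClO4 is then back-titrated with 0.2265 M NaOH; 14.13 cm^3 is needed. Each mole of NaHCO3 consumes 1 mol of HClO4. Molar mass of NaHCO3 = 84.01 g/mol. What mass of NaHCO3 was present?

0.802 g

Total n(HClO4) added = 0.2694 x 0.04733 = 0.01275 mol.
n(NaOH) used = 0.2265 x 0.01413 = 0.003200 mol, which equals the excess n(HClO4).
So n(HClO4) consumed by the sample = 0.01275 - 0.003200 = 0.009550 mol.
n(NaHCO3) = 0.009550 / 1 = 0.009550 mol.
mass = 0.009550 mol x 84.01 g/mol = 0.802 g.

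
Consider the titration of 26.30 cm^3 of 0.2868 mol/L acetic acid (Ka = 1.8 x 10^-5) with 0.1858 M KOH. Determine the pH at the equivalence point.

n(CH3COOH) = 0.2868 x 0.02630 = 0.007543 mol; V(KOH) at equivalence = 0.007543/0.1858 = 0.04060 L.
At equivalence all the acid is converted to CH3COO-; total volume = 0.02630 + 0.04060 = 0.06690 L, so [CH3COO-] = 0.007543/0.06690 = 0.1128 M.
Kb = Kw/Ka = 1.0e-14 / 1.8 x 10^-5 = 5.56e-10.
[OH^-] = sqrt(Kb x [CH3COO-]) = sqrt(5.56e-10 x 0.1128) = 7.91e-6 M.
pOH = 5.10, so pH = 14.00 - 5.10 = 8.90.

8.90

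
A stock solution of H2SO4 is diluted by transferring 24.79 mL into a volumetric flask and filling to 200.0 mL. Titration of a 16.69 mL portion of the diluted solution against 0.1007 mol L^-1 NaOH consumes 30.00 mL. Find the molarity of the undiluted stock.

0.730 M

n(NaOH) = 0.1007 x 0.03000 = 0.003021 mol.
n(H2SO4) in the aliquot = 0.003021 x 1/2 = 0.001510 mol.
[diluted H2SO4] = 0.001510 / 0.01669 = 0.09050 M.
Dilution factor = 200.0/24.79 = 8.068, so [stock] = 0.09050 x 8.068 = 0.730 M.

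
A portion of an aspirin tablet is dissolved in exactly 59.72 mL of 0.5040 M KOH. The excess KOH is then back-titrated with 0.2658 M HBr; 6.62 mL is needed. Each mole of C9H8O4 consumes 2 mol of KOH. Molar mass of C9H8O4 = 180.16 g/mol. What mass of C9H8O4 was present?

2.55 g

Total n(KOH) added = 0.5040 x 0.05972 = 0.03010 mol.
n(HBr) used = 0.2658 x 0.006620 = 0.001760 mol, which equals the excess n(KOH).
So n(KOH) consumed by the sample = 0.03010 - 0.001760 = 0.02834 mol.
n(C9H8O4) = 0.02834 / 2 = 0.01417 mol.
mass = 0.01417 mol x 180.16 g/mol = 2.55 g.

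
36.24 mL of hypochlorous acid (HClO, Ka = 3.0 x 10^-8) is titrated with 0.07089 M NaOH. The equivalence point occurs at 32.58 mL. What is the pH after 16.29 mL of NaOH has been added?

7.52

16.29 mL is exactly half the equivalence volume (32.58/2), i.e. the half-equivalence point.
There, n(HA) = n(A^-), so pH = pKa = -log(3.0 x 10^-8) = 7.52.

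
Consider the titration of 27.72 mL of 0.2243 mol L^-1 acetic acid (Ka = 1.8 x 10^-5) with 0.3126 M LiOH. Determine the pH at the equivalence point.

n(CH3COOH) = 0.2243 x 0.02772 = 0.006218 mol; V(LiOH) at equivalence = 0.006218/0.3126 = 0.01989 L.
At equivalence all the acid is converted to CH3COO-; total volume = 0.02772 + 0.01989 = 0.04761 L, so [CH3COO-] = 0.006218/0.04761 = 0.1306 M.
Kb = Kw/Ka = 1.0e-14 / 1.8 x 10^-5 = 5.56e-10.
[OH^-] = sqrt(Kb x [CH3COO-]) = sqrt(5.56e-10 x 0.1306) = 8.52e-6 M.
pOH = 5.07, so pH = 14.00 - 5.07 = 8.93.

8.93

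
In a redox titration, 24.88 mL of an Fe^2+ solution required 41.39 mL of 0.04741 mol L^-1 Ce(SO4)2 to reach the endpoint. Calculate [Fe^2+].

0.0789 M

n(Ce(SO4)2) = 0.04741 x 0.04139 = 0.001962 mol.
From the balanced equation, 1 mol Ce(SO4)2 reacts with 1 mol Fe^2+, so n(Fe^2+) = 0.001962 x 1/1 = 0.001962 mol.
[Fe^2+] = 0.001962 / 0.02488 L = 0.0789 M.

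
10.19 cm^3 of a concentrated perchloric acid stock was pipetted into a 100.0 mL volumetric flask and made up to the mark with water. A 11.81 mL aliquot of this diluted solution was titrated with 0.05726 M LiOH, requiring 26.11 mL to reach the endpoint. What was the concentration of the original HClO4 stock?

n(LiOH) = 0.05726 x 0.02611 = 0.001495 mol.
n(HClO4) in the aliquot = 0.001495 mol.
[diluted HClO4] = 0.001495 / 0.01181 = 0.1266 M.
Dilution factor = 100.0/10.19 = 9.814, so [stock] = 0.1266 x 9.814 = 1.24 M.

1.24 M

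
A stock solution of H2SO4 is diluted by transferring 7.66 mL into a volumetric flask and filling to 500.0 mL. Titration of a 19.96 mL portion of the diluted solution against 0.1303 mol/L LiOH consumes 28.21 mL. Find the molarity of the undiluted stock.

6.01 M

n(LiOH) = 0.1303 x 0.02821 = 0.003676 mol.
n(H2SO4) in the aliquot = 0.003676 x 1/2 = 0.001838 mol.
[diluted H2SO4] = 0.001838 / 0.01996 = 0.09208 M.
Dilution factor = 500.0/7.660 = 65.27, so [stock] = 0.09208 x 65.27 = 6.01 M.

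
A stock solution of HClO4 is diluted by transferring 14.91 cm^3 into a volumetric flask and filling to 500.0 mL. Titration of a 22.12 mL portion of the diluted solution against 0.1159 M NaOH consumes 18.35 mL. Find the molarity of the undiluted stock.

n(NaOH) = 0.1159 x 0.01835 = 0.002127 mol.
n(HClO4) in the aliquot = 0.002127 mol.
[diluted HClO4] = 0.002127 / 0.02212 = 0.09615 M.
Dilution factor = 500.0/14.91 = 33.53, so [stock] = 0.09615 x 33.53 = 3.22 M.

3.22 M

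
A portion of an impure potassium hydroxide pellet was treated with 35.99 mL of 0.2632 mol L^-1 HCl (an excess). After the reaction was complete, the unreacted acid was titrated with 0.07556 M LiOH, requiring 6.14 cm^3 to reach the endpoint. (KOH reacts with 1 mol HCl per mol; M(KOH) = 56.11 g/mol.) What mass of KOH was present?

0.505 g

Total n(HCl) added = 0.2632 x 0.03599 = 0.009473 mol.
n(LiOH) used = 0.07556 x 0.006140 = 0.0004639 mol, which equals the excess n(HCl).
So n(HCl) consumed by the sample = 0.009473 - 0.0004639 = 0.009009 mol.
n(KOH) = 0.009009 / 1 = 0.009009 mol.
mass = 0.009009 mol x 56.11 g/mol = 0.505 g.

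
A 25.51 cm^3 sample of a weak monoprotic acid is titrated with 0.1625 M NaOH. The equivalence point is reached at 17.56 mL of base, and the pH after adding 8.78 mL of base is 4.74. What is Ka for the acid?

1.8 x 10^-5

8.78 mL is half of the equivalence volume, so this is the half-equivalence point where [HA] = [A^-].
At half-equivalence pH = pKa, so pKa = 4.74.
Ka = 10^(-4.74) = 1.8 x 10^-5.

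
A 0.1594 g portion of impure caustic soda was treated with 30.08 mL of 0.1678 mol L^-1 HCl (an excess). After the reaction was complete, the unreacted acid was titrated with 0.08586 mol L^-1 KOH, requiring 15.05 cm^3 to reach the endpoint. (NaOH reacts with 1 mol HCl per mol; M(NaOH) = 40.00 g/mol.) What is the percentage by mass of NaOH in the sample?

Total n(HCl) added = 0.1678 x 0.03008 = 0.005047 mol.
n(KOH) used = 0.08586 x 0.01505 = 0.001292 mol, which equals the excess n(HCl).
So n(HCl) consumed by the sample = 0.005047 - 0.001292 = 0.003755 mol.
n(NaOH) = 0.003755 / 1 = 0.003755 mol.
mass NaOH = 0.003755 x 40.00 = 0.1502 g, so %NaOH = 0.1502/0.1594 x 100 = 94.2%.

94.2%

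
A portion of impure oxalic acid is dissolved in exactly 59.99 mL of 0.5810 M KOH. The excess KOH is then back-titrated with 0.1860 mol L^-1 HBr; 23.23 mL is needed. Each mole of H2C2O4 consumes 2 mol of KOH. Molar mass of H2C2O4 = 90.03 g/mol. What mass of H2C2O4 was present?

1.37 g

Total n(KOH) added = 0.5810 x 0.05999 = 0.03485 mol.
n(HBr) used = 0.1860 x 0.02323 = 0.004321 mol, which equals the excess n(KOH).
So n(KOH) consumed by the sample = 0.03485 - 0.004321 = 0.03053 mol.
n(H2C2O4) = 0.03053 / 2 = 0.01527 mol.
mass = 0.01527 mol x 90.03 g/mol = 1.37 g.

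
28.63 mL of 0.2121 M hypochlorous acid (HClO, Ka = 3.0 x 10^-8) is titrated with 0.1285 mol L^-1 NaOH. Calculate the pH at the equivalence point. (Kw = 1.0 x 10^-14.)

10.21

n(HClO) = 0.2121 x 0.02863 = 0.006072 mol; V(NaOH) at equivalence = 0.006072/0.1285 = 0.04726 L.
At equivalence all the acid is converted to ClO-; total volume = 0.02863 + 0.04726 = 0.07589 L, so [ClO-] = 0.006072/0.07589 = 0.08002 M.
Kb = Kw/Ka = 1.0e-14 / 3.0 x 10^-8 = 3.33e-7.
[OH^-] = sqrt(Kb x [ClO-]) = sqrt(3.33e-7 x 0.08002) = 0.000163 M.
pOH = 3.79, so pH = 14.00 - 3.79 = 10.21.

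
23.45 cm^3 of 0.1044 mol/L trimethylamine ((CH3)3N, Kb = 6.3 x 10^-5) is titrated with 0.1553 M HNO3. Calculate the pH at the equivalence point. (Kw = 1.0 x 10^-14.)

n((CH3)3N) = 0.1044 x 0.02345 = 0.002448 mol; V(HNO3) at equivalence = 0.002448/0.1553 = 0.01576 L.
At equivalence the base is fully converted to (CH3)3NH+; total volume = 0.03921 L, so [(CH3)3NH+] = 0.002448/0.03921 = 0.06243 M.
Ka((CH3)3NH+) = Kw/Kb = 1.0e-14 / 6.3 x 10^-5 = 1.59e-10.
[H^+] = sqrt(Ka x [(CH3)3NH+]) = sqrt(1.59e-10 x 0.06243) = 3.15e-6 M.
pH = -log(3.15e-6) = 5.50.

5.50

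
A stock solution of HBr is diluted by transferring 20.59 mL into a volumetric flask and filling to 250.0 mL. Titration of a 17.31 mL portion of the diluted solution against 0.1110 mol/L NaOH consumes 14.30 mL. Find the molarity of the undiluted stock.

n(NaOH) = 0.1110 x 0.01430 = 0.001587 mol.
n(HBr) in the aliquot = 0.001587 mol.
[diluted HBr] = 0.001587 / 0.01731 = 0.09170 M.
Dilution factor = 250.0/20.59 = 12.14, so [stock] = 0.09170 x 12.14 = 1.11 M.

1.11 M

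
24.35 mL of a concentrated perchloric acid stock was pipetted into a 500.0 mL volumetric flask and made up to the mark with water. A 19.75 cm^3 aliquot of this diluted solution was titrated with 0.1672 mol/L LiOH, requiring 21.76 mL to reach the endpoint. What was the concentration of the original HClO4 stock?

3.78 M

n(LiOH) = 0.1672 x 0.02176 = 0.003638 mol.
n(HClO4) in the aliquot = 0.003638 mol.
[diluted HClO4] = 0.003638 / 0.01975 = 0.1842 M.
Dilution factor = 500.0/24.35 = 20.53, so [stock] = 0.1842 x 20.53 = 3.78 M.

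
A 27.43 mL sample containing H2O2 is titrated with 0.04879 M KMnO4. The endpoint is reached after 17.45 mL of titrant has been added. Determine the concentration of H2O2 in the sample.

0.0776 M

n(KMnO4) = 0.04879 x 0.01745 = 0.0008514 mol.
From the balanced equation, 2 mol KMnO4 reacts with 5 mol H2O2, so n(H2O2) = 0.0008514 x 5/2 = 0.002128 mol.
[H2O2] = 0.002128 / 0.02743 L = 0.0776 M.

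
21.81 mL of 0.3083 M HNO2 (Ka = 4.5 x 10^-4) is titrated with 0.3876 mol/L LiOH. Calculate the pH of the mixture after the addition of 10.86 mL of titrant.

3.57

Initial n(HNO2) = 0.3083 x 0.02181 = 0.006724 mol.
n(LiOH) added = 0.3876 x 0.01086 = 0.004209 mol, converting that many moles of HNO2 to NO2-.
Remaining n(HNO2) = 0.002515 mol; n(NO2-) = 0.004209 mol.
By Henderson-Hasselbalch, pH = pKa + log([A^-]/[HA]) = 3.35 + log(0.004209/0.002515) = 3.35 + (+0.22) = 3.57.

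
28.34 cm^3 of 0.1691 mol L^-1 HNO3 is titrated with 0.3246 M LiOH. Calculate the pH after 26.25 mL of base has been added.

n(acid) = 0.1691 x 0.02834 = 0.004792 mol; n(LiOH) added = 0.3246 x 0.02625 = 0.008521 mol.
Base is in excess by 0.008521 - 0.004792 = 0.003728 mol in a total volume of 0.05459 L.
[OH^-] = 0.003728/0.05459 = 0.06830 M, so pOH = 1.17 and pH = 14.00 - 1.17 = 12.83.

12.83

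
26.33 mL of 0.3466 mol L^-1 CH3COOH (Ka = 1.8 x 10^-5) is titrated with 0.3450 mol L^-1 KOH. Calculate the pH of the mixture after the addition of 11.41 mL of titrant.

Initial n(CH3COOH) = 0.3466 x 0.02633 = 0.009126 mol.
n(KOH) added = 0.3450 x 0.01141 = 0.003936 mol, converting that many moles of CH3COOH to CH3COO-.
Remaining n(CH3COOH) = 0.005190 mol; n(CH3COO-) = 0.003936 mol.
By Henderson-Hasselbalch, pH = pKa + log([A^-]/[HA]) = 4.74 + log(0.003936/0.005190) = 4.74 + (-0.12) = 4.62.

4.62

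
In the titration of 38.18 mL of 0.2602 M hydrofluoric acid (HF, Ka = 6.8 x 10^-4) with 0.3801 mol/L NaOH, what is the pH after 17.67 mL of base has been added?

3.49

Initial n(HF) = 0.2602 x 0.03818 = 0.009934 mol.
n(NaOH) added = 0.3801 x 0.01767 = 0.006716 mol, converting that many moles of HF to F-.
Remaining n(HF) = 0.003218 mol; n(F-) = 0.006716 mol.
By Henderson-Hasselbalch, pH = pKa + log([A^-]/[HA]) = 3.17 + log(0.006716/0.003218) = 3.17 + (+0.32) = 3.49.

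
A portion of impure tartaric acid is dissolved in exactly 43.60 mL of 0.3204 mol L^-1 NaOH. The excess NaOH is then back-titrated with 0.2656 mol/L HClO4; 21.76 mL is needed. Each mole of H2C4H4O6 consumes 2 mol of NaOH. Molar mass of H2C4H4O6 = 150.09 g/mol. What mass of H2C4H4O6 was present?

0.615 g

Total n(NaOH) added = 0.3204 x 0.04360 = 0.01397 mol.
n(HClO4) used = 0.2656 x 0.02176 = 0.005779 mol, which equals the excess n(NaOH).
So n(NaOH) consumed by the sample = 0.01397 - 0.005779 = 0.008190 mol.
n(H2C4H4O6) = 0.008190 / 2 = 0.004095 mol.
mass = 0.004095 mol x 150.09 g/mol = 0.615 g.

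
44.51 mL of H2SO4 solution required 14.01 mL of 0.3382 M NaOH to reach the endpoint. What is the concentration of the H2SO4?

n(NaOH) delivered = 0.3382 x 0.01401 = 0.004738 mol.
The reaction is 1 H2SO4 + 2 NaOH, so n(H2SO4) = 0.004738 x 1/2 = 0.002369 mol.
[H2SO4] = 0.002369 mol / 0.04451 L = 0.0532 M.

0.0532 M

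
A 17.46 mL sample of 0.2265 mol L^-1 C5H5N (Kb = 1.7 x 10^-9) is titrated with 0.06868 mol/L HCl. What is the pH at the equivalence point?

3.25

n(C5H5N) = 0.2265 x 0.01746 = 0.003955 mol; V(HCl) at equivalence = 0.003955/0.06868 = 0.05758 L.
At equivalence the base is fully converted to C5H5NH+; total volume = 0.07504 L, so [C5H5NH+] = 0.003955/0.07504 = 0.05270 M.
Ka(C5H5NH+) = Kw/Kb = 1.0e-14 / 1.7 x 10^-9 = 5.88e-6.
[H^+] = sqrt(Ka x [C5H5NH+]) = sqrt(5.88e-6 x 0.05270) = 0.000557 M.
pH = -log(0.000557) = 3.25.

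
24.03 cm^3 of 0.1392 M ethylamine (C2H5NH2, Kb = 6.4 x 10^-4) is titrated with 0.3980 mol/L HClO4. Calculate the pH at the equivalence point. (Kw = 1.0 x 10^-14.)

5.90

n(C2H5NH2) = 0.1392 x 0.02403 = 0.003345 mol; V(HClO4) at equivalence = 0.003345/0.3980 = 0.008404 L.
At equivalence the base is fully converted to C2H5NH3+; total volume = 0.03243 L, so [C2H5NH3+] = 0.003345/0.03243 = 0.1031 M.
Ka(C2H5NH3+) = Kw/Kb = 1.0e-14 / 6.4 x 10^-4 = 1.56e-11.
[H^+] = sqrt(Ka x [C2H5NH3+]) = sqrt(1.56e-11 x 0.1031) = 1.27e-6 M.
pH = -log(1.27e-6) = 5.90.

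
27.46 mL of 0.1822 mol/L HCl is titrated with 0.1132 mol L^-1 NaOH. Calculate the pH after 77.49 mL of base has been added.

n(acid) = 0.1822 x 0.02746 = 0.005003 mol; n(NaOH) added = 0.1132 x 0.07749 = 0.008772 mol.
Base is in excess by 0.008772 - 0.005003 = 0.003769 mol in a total volume of 0.1049 L.
[OH^-] = 0.003769/0.1049 = 0.03591 M, so pOH = 1.44 and pH = 14.00 - 1.44 = 12.56.

12.56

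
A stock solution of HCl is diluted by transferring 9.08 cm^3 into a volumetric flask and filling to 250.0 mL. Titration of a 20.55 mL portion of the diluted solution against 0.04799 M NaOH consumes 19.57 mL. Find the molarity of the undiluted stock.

1.26 M

n(NaOH) = 0.04799 x 0.01957 = 0.0009392 mol.
n(HCl) in the aliquot = 0.0009392 mol.
[diluted HCl] = 0.0009392 / 0.02055 = 0.04570 M.
Dilution factor = 250.0/9.080 = 27.53, so [stock] = 0.04570 x 27.53 = 1.26 M.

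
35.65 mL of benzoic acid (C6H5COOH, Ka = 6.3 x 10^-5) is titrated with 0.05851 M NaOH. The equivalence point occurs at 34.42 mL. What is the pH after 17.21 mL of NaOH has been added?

17.21 mL is exactly half the equivalence volume (34.42/2), i.e. the half-equivalence point.
There, n(HA) = n(A^-), so pH = pKa = -log(6.3 x 10^-5) = 4.20.

4.20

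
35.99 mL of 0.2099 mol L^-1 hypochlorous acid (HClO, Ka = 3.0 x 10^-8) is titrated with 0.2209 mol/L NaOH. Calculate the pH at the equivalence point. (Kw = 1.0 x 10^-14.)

n(HClO) = 0.2099 x 0.03599 = 0.007554 mol; V(NaOH) at equivalence = 0.007554/0.2209 = 0.03420 L.
At equivalence all the acid is converted to ClO-; total volume = 0.03599 + 0.03420 = 0.07019 L, so [ClO-] = 0.007554/0.07019 = 0.1076 M.
Kb = Kw/Ka = 1.0e-14 / 3.0 x 10^-8 = 3.33e-7.
[OH^-] = sqrt(Kb x [ClO-]) = sqrt(3.33e-7 x 0.1076) = 0.000189 M.
pOH = 3.72, so pH = 14.00 - 3.72 = 10.28.

10.28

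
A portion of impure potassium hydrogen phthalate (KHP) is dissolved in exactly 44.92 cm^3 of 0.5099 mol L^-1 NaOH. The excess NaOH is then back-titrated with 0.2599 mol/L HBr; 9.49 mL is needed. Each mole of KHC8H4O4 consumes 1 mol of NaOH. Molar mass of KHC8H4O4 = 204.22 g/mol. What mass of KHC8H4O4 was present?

4.17 g

Total n(NaOH) added = 0.5099 x 0.04492 = 0.02290 mol.
n(HBr) used = 0.2599 x 0.009490 = 0.002466 mol, which equals the excess n(NaOH).
So n(NaOH) consumed by the sample = 0.02290 - 0.002466 = 0.02044 mol.
n(KHC8H4O4) = 0.02044 / 1 = 0.02044 mol.
mass = 0.02044 mol x 204.22 g/mol = 4.17 g.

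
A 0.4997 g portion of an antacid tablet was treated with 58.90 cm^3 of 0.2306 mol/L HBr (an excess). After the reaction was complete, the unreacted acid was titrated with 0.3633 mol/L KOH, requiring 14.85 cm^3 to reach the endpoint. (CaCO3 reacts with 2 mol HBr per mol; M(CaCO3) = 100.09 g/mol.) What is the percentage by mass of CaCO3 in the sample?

82.0%

Total n(HBr) added = 0.2306 x 0.05890 = 0.01358 mol.
n(KOH) used = 0.3633 x 0.01485 = 0.005395 mol, which equals the excess n(HBr).
So n(HBr) consumed by the sample = 0.01358 - 0.005395 = 0.008187 mol.
n(CaCO3) = 0.008187 / 2 = 0.004094 mol.
mass CaCO3 = 0.004094 x 100.09 = 0.4097 g, so %CaCO3 = 0.4097/0.4997 x 100 = 82.0%.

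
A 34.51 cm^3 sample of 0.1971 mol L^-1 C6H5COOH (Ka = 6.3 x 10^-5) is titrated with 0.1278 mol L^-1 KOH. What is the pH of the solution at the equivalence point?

8.55

n(C6H5COOH) = 0.1971 x 0.03451 = 0.006802 mol; V(KOH) at equivalence = 0.006802/0.1278 = 0.05322 L.
At equivalence all the acid is converted to C6H5COO-; total volume = 0.03451 + 0.05322 = 0.08773 L, so [C6H5COO-] = 0.006802/0.08773 = 0.07753 M.
Kb = Kw/Ka = 1.0e-14 / 6.3 x 10^-5 = 1.59e-10.
[OH^-] = sqrt(Kb x [C6H5COO-]) = sqrt(1.59e-10 x 0.07753) = 3.51e-6 M.
pOH = 5.45, so pH = 14.00 - 5.45 = 8.55.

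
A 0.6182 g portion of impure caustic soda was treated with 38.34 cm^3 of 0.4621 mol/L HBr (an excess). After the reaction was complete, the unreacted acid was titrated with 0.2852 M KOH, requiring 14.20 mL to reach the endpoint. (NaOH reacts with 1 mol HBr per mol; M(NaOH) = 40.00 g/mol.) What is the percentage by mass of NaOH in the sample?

88.4%

Total n(HBr) added = 0.4621 x 0.03834 = 0.01772 mol.
n(KOH) used = 0.2852 x 0.01420 = 0.004050 mol, which equals the excess n(HBr).
So n(HBr) consumed by the sample = 0.01772 - 0.004050 = 0.01367 mol.
n(NaOH) = 0.01367 / 1 = 0.01367 mol.
mass NaOH = 0.01367 x 40.00 = 0.5467 g, so %NaOH = 0.5467/0.6182 x 100 = 88.4%.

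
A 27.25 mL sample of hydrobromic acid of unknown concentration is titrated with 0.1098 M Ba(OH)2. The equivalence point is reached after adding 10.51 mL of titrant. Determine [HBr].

n(Ba(OH)2) delivered = 0.1098 x 0.01051 = 0.001154 mol.
The reaction is 2 HBr + 1 Ba(OH)2, so n(HBr) = 0.001154 x 2/1 = 0.002308 mol.
[HBr] = 0.002308 mol / 0.02725 L = 0.0847 M.

0.0847 M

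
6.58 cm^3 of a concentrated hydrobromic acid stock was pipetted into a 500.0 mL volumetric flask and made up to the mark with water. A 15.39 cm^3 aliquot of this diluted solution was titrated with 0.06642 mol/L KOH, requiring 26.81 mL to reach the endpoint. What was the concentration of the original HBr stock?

8.79 M

n(KOH) = 0.06642 x 0.02681 = 0.001781 mol.
n(HBr) in the aliquot = 0.001781 mol.
[diluted HBr] = 0.001781 / 0.01539 = 0.1157 M.
Dilution factor = 500.0/6.580 = 75.99, so [stock] = 0.1157 x 75.99 = 8.79 M.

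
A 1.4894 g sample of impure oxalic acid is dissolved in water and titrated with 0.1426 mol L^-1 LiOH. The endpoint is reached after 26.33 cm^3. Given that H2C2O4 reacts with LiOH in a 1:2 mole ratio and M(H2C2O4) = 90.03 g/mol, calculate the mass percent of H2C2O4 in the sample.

11.3%

n(LiOH) = 0.1426 x 0.02633 = 0.003755 mol.
n(H2C2O4) = 0.003755 / 2 = 0.001877 mol.
mass of H2C2O4 = 0.001877 x 90.03 = 0.1690 g.
% purity = 0.1690 / 1.4894 x 100 = 11.3%.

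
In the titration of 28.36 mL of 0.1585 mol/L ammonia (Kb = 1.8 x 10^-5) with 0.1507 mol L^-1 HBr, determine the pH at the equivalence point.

5.18

n(NH3) = 0.1585 x 0.02836 = 0.004495 mol; V(HBr) at equivalence = 0.004495/0.1507 = 0.02983 L.
At equivalence the base is fully converted to NH4+; total volume = 0.05819 L, so [NH4+] = 0.004495/0.05819 = 0.07725 M.
Ka(NH4+) = Kw/Kb = 1.0e-14 / 1.8 x 10^-5 = 5.56e-10.
[H^+] = sqrt(Ka x [NH4+]) = sqrt(5.56e-10 x 0.07725) = 6.55e-6 M.
pH = -log(6.55e-6) = 5.18.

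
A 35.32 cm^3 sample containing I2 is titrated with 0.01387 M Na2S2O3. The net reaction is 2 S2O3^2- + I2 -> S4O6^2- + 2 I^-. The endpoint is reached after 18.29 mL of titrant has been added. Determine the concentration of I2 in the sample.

n(Na2S2O3) = 0.01387 x 0.01829 = 0.0002537 mol.
From the balanced equation, 2 mol Na2S2O3 reacts with 1 mol I2, so n(I2) = 0.0002537 x 1/2 = 0.0001268 mol.
[I2] = 0.0001268 / 0.03532 L = 0.00359 M.

0.00359 M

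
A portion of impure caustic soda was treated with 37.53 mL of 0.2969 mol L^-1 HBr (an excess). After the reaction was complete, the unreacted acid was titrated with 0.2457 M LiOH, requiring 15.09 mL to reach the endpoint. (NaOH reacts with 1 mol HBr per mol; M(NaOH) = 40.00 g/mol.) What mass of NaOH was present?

0.297 g

Total n(HBr) added = 0.2969 x 0.03753 = 0.01114 mol.
n(LiOH) used = 0.2457 x 0.01509 = 0.003708 mol, which equals the excess n(HBr).
So n(HBr) consumed by the sample = 0.01114 - 0.003708 = 0.007435 mol.
n(NaOH) = 0.007435 / 1 = 0.007435 mol.
mass = 0.007435 mol x 40.00 g/mol = 0.297 g.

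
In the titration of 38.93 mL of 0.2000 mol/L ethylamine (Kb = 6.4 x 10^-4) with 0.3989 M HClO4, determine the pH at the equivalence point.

5.84

n(C2H5NH2) = 0.2000 x 0.03893 = 0.007786 mol; V(HClO4) at equivalence = 0.007786/0.3989 = 0.01952 L.
At equivalence the base is fully converted to C2H5NH3+; total volume = 0.05845 L, so [C2H5NH3+] = 0.007786/0.05845 = 0.1332 M.
Ka(C2H5NH3+) = Kw/Kb = 1.0e-14 / 6.4 x 10^-4 = 1.56e-11.
[H^+] = sqrt(Ka x [C2H5NH3+]) = sqrt(1.56e-11 x 0.1332) = 1.44e-6 M.
pH = -log(1.44e-6) = 5.84.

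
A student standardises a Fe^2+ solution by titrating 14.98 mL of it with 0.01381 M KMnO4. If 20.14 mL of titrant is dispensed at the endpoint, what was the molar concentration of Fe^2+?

n(KMnO4) = 0.01381 x 0.02014 = 0.0002781 mol.
From the balanced equation, 1 mol KMnO4 reacts with 5 mol Fe^2+, so n(Fe^2+) = 0.0002781 x 5/1 = 0.001391 mol.
[Fe^2+] = 0.001391 / 0.01498 L = 0.0928 M.

0.0928 M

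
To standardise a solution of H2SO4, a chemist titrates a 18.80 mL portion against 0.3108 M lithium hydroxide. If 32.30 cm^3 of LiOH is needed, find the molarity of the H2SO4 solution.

0.267 M

n(LiOH) delivered = 0.3108 x 0.03230 = 0.01004 mol.
The reaction is 1 H2SO4 + 2 LiOH, so n(H2SO4) = 0.01004 x 1/2 = 0.005019 mol.
[H2SO4] = 0.005019 mol / 0.01880 L = 0.267 M.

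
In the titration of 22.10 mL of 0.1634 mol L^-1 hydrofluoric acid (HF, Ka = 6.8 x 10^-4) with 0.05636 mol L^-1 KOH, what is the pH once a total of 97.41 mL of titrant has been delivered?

n(acid) = 0.1634 x 0.02210 = 0.003611 mol; n(KOH) added = 0.05636 x 0.09741 = 0.005490 mol.
Base is in excess by 0.005490 - 0.003611 = 0.001879 mol in a total volume of 0.1195 L.
[OH^-] = 0.001879/0.1195 = 0.01572 M, so pOH = 1.80 and pH = 14.00 - 1.80 = 12.20.

12.20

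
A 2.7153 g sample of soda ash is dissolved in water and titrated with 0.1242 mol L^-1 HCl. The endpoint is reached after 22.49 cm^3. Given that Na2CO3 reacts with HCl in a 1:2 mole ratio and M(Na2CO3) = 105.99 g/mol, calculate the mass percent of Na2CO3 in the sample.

n(HCl) = 0.1242 x 0.02249 = 0.002793 mol.
n(Na2CO3) = 0.002793 / 2 = 0.001397 mol.
mass of Na2CO3 = 0.001397 x 105.99 = 0.1480 g.
% purity = 0.1480 / 2.7153 x 100 = 5.45%.

5.45%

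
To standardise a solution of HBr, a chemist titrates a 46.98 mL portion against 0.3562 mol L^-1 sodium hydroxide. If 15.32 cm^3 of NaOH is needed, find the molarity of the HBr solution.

0.116 M

n(NaOH) delivered = 0.3562 x 0.01532 = 0.005457 mol.
For a 1:1 reaction, n(HBr) = 0.005457 mol.
[HBr] = 0.005457 mol / 0.04698 L = 0.116 M.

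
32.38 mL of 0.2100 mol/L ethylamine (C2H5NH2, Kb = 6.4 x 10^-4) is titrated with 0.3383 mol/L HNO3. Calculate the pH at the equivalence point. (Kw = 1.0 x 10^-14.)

5.85

n(C2H5NH2) = 0.2100 x 0.03238 = 0.006800 mol; V(HNO3) at equivalence = 0.006800/0.3383 = 0.02010 L.
At equivalence the base is fully converted to C2H5NH3+; total volume = 0.05248 L, so [C2H5NH3+] = 0.006800/0.05248 = 0.1296 M.
Ka(C2H5NH3+) = Kw/Kb = 1.0e-14 / 6.4 x 10^-4 = 1.56e-11.
[H^+] = sqrt(Ka x [C2H5NH3+]) = sqrt(1.56e-11 x 0.1296) = 1.42e-6 M.
pH = -log(1.42e-6) = 5.85.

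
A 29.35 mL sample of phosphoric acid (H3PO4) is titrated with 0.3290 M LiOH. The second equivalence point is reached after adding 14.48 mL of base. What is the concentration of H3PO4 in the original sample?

0.0812 M

n(LiOH) = 0.3290 x 0.01448 = 0.004764 mol.
At the second equivalence point, 2 mol OH^- react per mol H3PO4, so n(H3PO4) = 0.004764 / 2 = 0.002382 mol.
[H3PO4] = 0.002382 / 0.02935 L = 0.0812 M.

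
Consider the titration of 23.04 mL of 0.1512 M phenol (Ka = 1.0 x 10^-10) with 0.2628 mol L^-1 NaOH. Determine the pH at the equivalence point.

11.49

n(C6H5OH) = 0.1512 x 0.02304 = 0.003484 mol; V(NaOH) at equivalence = 0.003484/0.2628 = 0.01326 L.
At equivalence all the acid is converted to C6H5O-; total volume = 0.02304 + 0.01326 = 0.03630 L, so [C6H5O-] = 0.003484/0.03630 = 0.09598 M.
Kb = Kw/Ka = 1.0e-14 / 1.0 x 10^-10 = 0.000100.
[OH^-] = sqrt(Kb x [C6H5O-]) = sqrt(0.000100 x 0.09598) = 0.00310 M.
pOH = 2.51, so pH = 14.00 - 2.51 = 11.49.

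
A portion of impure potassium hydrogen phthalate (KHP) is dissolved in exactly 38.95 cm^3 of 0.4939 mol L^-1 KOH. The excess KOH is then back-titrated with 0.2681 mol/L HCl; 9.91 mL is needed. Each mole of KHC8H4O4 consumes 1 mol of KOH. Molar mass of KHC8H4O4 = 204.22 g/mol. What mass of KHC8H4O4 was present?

3.39 g

Total n(KOH) added = 0.4939 x 0.03895 = 0.01924 mol.
n(HCl) used = 0.2681 x 0.009910 = 0.002657 mol, which equals the excess n(KOH).
So n(KOH) consumed by the sample = 0.01924 - 0.002657 = 0.01658 mol.
n(KHC8H4O4) = 0.01658 / 1 = 0.01658 mol.
mass = 0.01658 mol x 204.22 g/mol = 3.39 g.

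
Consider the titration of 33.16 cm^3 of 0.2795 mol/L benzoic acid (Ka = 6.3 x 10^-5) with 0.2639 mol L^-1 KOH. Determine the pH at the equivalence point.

8.67

n(C6H5COOH) = 0.2795 x 0.03316 = 0.009268 mol; V(KOH) at equivalence = 0.009268/0.2639 = 0.03512 L.
At equivalence all the acid is converted to C6H5COO-; total volume = 0.03316 + 0.03512 = 0.06828 L, so [C6H5COO-] = 0.009268/0.06828 = 0.1357 M.
Kb = Kw/Ka = 1.0e-14 / 6.3 x 10^-5 = 1.59e-10.
[OH^-] = sqrt(Kb x [C6H5COO-]) = sqrt(1.59e-10 x 0.1357) = 4.64e-6 M.
pOH = 5.33, so pH = 14.00 - 5.33 = 8.67.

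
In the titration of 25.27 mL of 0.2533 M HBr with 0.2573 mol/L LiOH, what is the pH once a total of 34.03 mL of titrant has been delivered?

n(acid) = 0.2533 x 0.02527 = 0.006401 mol; n(LiOH) added = 0.2573 x 0.03403 = 0.008756 mol.
Base is in excess by 0.008756 - 0.006401 = 0.002355 mol in a total volume of 0.05930 L.
[OH^-] = 0.002355/0.05930 = 0.03971 M, so pOH = 1.40 and pH = 14.00 - 1.40 = 12.60.

12.60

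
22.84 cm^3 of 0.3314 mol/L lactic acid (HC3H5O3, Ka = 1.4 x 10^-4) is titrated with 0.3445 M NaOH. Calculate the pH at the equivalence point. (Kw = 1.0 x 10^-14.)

n(HC3H5O3) = 0.3314 x 0.02284 = 0.007569 mol; V(NaOH) at equivalence = 0.007569/0.3445 = 0.02197 L.
At equivalence all the acid is converted to C3H5O3-; total volume = 0.02284 + 0.02197 = 0.04481 L, so [C3H5O3-] = 0.007569/0.04481 = 0.1689 M.
Kb = Kw/Ka = 1.0e-14 / 1.4 x 10^-4 = 7.14e-11.
[OH^-] = sqrt(Kb x [C3H5O3-]) = sqrt(7.14e-11 x 0.1689) = 3.47e-6 M.
pOH = 5.46, so pH = 14.00 - 5.46 = 8.54.

8.54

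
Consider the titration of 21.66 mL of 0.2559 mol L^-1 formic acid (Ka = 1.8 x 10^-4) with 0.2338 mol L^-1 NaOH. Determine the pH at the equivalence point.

8.42

n(HCOOH) = 0.2559 x 0.02166 = 0.005543 mol; V(NaOH) at equivalence = 0.005543/0.2338 = 0.02371 L.
At equivalence all the acid is converted to HCOO-; total volume = 0.02166 + 0.02371 = 0.04537 L, so [HCOO-] = 0.005543/0.04537 = 0.1222 M.
Kb = Kw/Ka = 1.0e-14 / 1.8 x 10^-4 = 5.56e-11.
[OH^-] = sqrt(Kb x [HCOO-]) = sqrt(5.56e-11 x 0.1222) = 2.61e-6 M.
pOH = 5.58, so pH = 14.00 - 5.58 = 8.42.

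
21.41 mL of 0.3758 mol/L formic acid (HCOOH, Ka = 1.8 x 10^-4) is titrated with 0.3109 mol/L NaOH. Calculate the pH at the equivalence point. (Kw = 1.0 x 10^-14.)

n(HCOOH) = 0.3758 x 0.02141 = 0.008046 mol; V(NaOH) at equivalence = 0.008046/0.3109 = 0.02588 L.
At equivalence all the acid is converted to HCOO-; total volume = 0.02141 + 0.02588 = 0.04729 L, so [HCOO-] = 0.008046/0.04729 = 0.1701 M.
Kb = Kw/Ka = 1.0e-14 / 1.8 x 10^-4 = 5.56e-11.
[OH^-] = sqrt(Kb x [HCOO-]) = sqrt(5.56e-11 x 0.1701) = 3.07e-6 M.
pOH = 5.51, so pH = 14.00 - 5.51 = 8.49.

8.49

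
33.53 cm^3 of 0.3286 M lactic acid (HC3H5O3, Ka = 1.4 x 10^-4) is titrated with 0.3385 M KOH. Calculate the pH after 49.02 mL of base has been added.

12.83

n(acid) = 0.3286 x 0.03353 = 0.01102 mol; n(KOH) added = 0.3385 x 0.04902 = 0.01659 mol.
Base is in excess by 0.01659 - 0.01102 = 0.005575 mol in a total volume of 0.08255 L.
[OH^-] = 0.005575/0.08255 = 0.06754 M, so pOH = 1.17 and pH = 14.00 - 1.17 = 12.83.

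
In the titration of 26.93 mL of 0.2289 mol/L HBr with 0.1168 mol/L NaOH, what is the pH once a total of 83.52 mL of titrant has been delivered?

12.51

n(acid) = 0.2289 x 0.02693 = 0.006164 mol; n(NaOH) added = 0.1168 x 0.08352 = 0.009755 mol.
Base is in excess by 0.009755 - 0.006164 = 0.003591 mol in a total volume of 0.1104 L.
[OH^-] = 0.003591/0.1104 = 0.03251 M, so pOH = 1.49 and pH = 14.00 - 1.49 = 12.51.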